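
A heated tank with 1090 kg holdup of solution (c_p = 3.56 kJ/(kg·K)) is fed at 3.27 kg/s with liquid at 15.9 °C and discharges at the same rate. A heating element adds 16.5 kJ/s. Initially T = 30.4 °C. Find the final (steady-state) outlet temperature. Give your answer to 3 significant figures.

Heat balance on the well-mixed liquid: M c_p dT/dt = ṁ c_p (T_in − T) + 16.5.
At steady state dT/dt = 0 ⇒ T_ss = T_in + Q̇/(ṁ c_p) = 15.9 + 16.5/(3.27·3.56) = 17.317 °C.

17.3 °C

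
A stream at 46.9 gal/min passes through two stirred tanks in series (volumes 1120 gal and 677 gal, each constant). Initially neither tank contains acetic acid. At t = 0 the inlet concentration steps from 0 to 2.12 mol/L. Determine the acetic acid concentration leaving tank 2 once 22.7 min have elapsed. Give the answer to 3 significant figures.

Species balance on tank i: dCᵢ/dt = (Cᵢ₋₁ − Cᵢ)/τᵢ with τᵢ = Vᵢ/Q.
τ₁ = 1120/46.9 = 23.881 min; τ₂ = 677/46.9 = 14.435 min.
Tank 1: C₁ = C_in(1 − e^(−t/τ₁)). Tank 2 (τ₁ ≠ τ₂): C₂ = C_in[1 − (τ₁ e^(−t/τ₁) − τ₂ e^(−t/τ₂))/(τ₁ − τ₂)].
At t = 22.7: e^(−t/τ₁) = 0.38652, e^(−t/τ₂) = 0.20751.
C₂ = 2.12·[1 − (23.881·0.38652 − 14.435·0.20751)/(9.4456)] = 2.12·0.33991 = 0.72060 mol/L.

0.721 mol/L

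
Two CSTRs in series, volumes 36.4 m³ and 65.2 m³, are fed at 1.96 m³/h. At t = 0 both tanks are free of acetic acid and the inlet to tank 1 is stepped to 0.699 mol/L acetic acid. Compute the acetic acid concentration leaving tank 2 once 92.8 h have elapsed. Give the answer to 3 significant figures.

0.608 mol/L

Each tank obeys Vᵢ dCᵢ/dt = Q(Cᵢ₋₁ − Cᵢ), so τᵢ = Vᵢ/Q.
τ₁ = 36.4/1.96 = 18.571 h; τ₂ = 65.2/1.96 = 33.265 h.
Solving the cascade with C₁(0)=C₂(0)=0 gives C₂(t) = C_in[1 − (τ₁ e^(−t/τ₁) − τ₂ e^(−t/τ₂))/(τ₁ − τ₂)].
At t = 92.8: e^(−t/τ₁) = 0.0067587, e^(−t/τ₂) = 0.061440.
C₂ = 0.699·[1 − (18.571·0.0067587 − 33.265·0.061440)/(-14.694)] = 0.699·0.86945 = 0.60774 mol/L.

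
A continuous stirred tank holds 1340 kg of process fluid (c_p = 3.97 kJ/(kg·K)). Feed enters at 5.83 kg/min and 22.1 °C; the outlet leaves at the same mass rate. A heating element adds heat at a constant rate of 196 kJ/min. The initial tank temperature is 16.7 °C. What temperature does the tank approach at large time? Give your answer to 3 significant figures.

M c_p dT/dt = ṁ c_p (T_in − T) + Q̇.
At steady state dT/dt = 0 ⇒ T_ss = T_in + Q̇/(ṁ c_p) = 22.1 + 196/(5.83·3.97) = 30.568 °C.

30.6 °C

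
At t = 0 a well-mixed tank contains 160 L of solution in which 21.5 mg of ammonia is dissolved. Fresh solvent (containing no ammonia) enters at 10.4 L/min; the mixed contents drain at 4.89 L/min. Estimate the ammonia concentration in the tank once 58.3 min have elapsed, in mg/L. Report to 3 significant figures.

0.0168 mg/L

Let m(t) be the amount of ammonia. Volume: V(t) = V₀ + (Q_in − Q_out) t = 160 + 5.5100 t; V(58.3) = 481.23 L.
Solute balance: dm/dt = 0 − Q_out C = −Q_out m/V(t).
Separate: dm/m = −Q_out dt/V(t) ⇒ ln(m/m₀) = −(Q_out/(Q_in−Q_out)) ln(V/V₀).
m = m₀ (V₀/V)^(Q_out/(Q_in−Q_out)) = 21.5 × (160/481.23)^(0.88748) = 8.0912 mg.
C = m/V = 8.0912/481.23 = 0.016814 mg/L.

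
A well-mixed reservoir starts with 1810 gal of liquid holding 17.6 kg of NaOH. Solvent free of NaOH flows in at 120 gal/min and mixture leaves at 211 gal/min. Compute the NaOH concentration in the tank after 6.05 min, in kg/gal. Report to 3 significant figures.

Total volume: dV/dt = Q_in − Q_out = -91.000 gal/min, so V(t) = 1810 − 91.000 t and V(6.05) = 1259.5 gal.
Solute balance: dm/dt = 0 − Q_out C = −Q_out m/V(t).
Separate: dm/m = −Q_out dt/V(t) ⇒ ln(m/m₀) = −(Q_out/(Q_in−Q_out)) ln(V/V₀).
m = m₀ (V₀/V)^(Q_out/(Q_in−Q_out)) = 17.6 × (1810/1259.5)^(-2.3187) = 7.5915 kg.
C = m/V = 7.5915/1259.5 = 0.0060276 kg/gal.

0.00603 kg/gal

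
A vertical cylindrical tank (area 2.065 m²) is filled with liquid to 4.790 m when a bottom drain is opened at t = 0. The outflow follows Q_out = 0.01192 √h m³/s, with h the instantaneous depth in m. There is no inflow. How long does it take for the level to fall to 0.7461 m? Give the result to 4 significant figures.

Volume balance on the tank: A dh/dt = −0.01192 √h.
This is separable: 2 d(√h)/dt = −0.01192/A, so √h = √h₀ − (0.01192/(2A)) t.
t = 2A(√h₀ − √h)/0.01192 = 2·2.065·(√4.790 − √0.7461)/0.01192
  = 4.13000 × (2.18861 − 0.863771) / 0.01192 = 459.025 s.

459.0 s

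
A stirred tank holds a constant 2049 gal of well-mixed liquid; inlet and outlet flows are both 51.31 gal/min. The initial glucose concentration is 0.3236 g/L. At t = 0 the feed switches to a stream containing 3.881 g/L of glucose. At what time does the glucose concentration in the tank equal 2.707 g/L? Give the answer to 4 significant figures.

Mass balance on the solute (V constant): V dC/dt = Q(C_in − C), so τ = V/Q = 39.9337 min.
C(t) = C_in + (C₀ − C_in) e^(−t/τ). Set C = 2.707 and solve for t:
e^(−t/τ) = (C − C_in)/(C₀ − C_in) = (2.707 − 3.881)/(0.3236 − 3.881) = 0.330016
t = −τ ln(…) = 39.9337 × 1.10861 = 44.2711 min.

44.27 min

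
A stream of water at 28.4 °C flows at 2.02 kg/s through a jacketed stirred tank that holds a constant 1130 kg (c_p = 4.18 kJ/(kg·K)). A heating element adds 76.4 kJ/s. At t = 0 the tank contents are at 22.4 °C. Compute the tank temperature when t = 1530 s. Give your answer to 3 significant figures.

Heat balance on the well-mixed liquid: M c_p dT/dt = ṁ c_p (T_in − T) + 76.4.
Rearrange: dT/dt = (T_ss − T)/τ with τ = M/ṁ = 559.41 s and T_ss = T_in + Q̇/(ṁ c_p) = 37.448 °C.
This is linear first-order; T(t) = T_ss + (T₀ − T_ss) e^(−t/τ).
T(1530) = 37.448 + (-15.048)·e^(−1530/559.41) = 37.448 + (-15.048)·0.064891 = 36.472 °C.

36.5 °C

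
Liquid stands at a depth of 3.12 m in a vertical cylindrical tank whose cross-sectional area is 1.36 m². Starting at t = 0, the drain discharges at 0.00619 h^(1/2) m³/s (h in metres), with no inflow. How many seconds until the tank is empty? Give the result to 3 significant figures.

With no inflow, A dh/dt = −0.00619 √h.
This is separable: 2 d(√h)/dt = −0.00619/A, so √h = √h₀ − (0.00619/(2A)) t.
Tank is empty when √h = 0: t_empty = 2A√h₀/0.00619.
t_empty = 2·1.36·√3.12/0.00619 = 2.7200·1.7664/0.00619 = 776.17 s.

776 s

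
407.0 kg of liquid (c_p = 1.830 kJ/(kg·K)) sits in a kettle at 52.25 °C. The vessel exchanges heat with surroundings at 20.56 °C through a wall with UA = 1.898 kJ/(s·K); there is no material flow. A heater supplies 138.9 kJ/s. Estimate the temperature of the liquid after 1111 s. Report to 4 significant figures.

Lumped-capacitance energy balance: M c_p dT/dt = UA(T_amb − T) + Q̇.
dT/dt = (T_ss − T)/τ with T_ss = T_amb + Q̇/UA = 20.56 + 138.9/1.898 = 93.7423 °C, τ = M c_p/UA = 407.0·1.830/1.898 = 392.418 s.
This is linear first-order; T(t) = T_ss + (T₀ − T_ss) e^(−t/τ).
T(1111) = 93.7423 + (-41.4923)·0.0589443 = 91.2966 °C.

91.30 °C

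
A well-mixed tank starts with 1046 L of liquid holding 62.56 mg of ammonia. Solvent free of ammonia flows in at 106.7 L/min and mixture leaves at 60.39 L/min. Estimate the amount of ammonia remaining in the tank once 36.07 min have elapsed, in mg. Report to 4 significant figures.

18.02 mg

Let m(t) be the amount of ammonia. Volume: V(t) = V₀ + (Q_in − Q_out) t = 1046 + 46.3100 t; V(36.07) = 2716.40 L.
Species balance (pure solvent in): dm/dt = −Q_out · m/V(t).
Separate: dm/m = −Q_out dt/V(t) ⇒ ln(m/m₀) = −(Q_out/(Q_in−Q_out)) ln(V/V₀).
m = m₀ (V₀/V)^(Q_out/(Q_in−Q_out)) = 62.56 × (1046/2716.40)^(1.30404) = 18.0228 mg.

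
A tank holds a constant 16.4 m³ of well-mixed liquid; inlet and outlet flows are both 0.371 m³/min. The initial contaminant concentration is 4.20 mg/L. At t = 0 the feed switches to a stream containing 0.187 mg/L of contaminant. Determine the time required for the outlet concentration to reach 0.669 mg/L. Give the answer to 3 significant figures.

Accumulation = in − out for the solute gives V dC/dt = Q(C_in − C), so τ = V/Q = 44.205 min.
C(t) = C_in + (C₀ − C_in) e^(−t/τ). Set C = 0.669 and solve for t:
e^(−t/τ) = (C − C_in)/(C₀ − C_in) = (0.669 − 0.187)/(4.20 − 0.187) = 0.12011
t = −τ ln(…) = 44.205 × 2.1194 = 93.686 min.

93.7 min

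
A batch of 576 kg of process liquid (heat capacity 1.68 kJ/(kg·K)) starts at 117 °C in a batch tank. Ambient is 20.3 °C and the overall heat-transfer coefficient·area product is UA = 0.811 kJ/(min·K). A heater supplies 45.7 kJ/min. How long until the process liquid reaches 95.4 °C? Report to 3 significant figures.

Lumped-capacitance energy balance: M c_p dT/dt = UA(T_amb − T) + Q̇.
τ = M c_p/UA = 1193.2 min; T_ss = T_amb + Q̇/UA = 20.3 + 45.7/0.811 = 76.650 °C.
T(t) = T_ss + (T₀ − T_ss)e^(−t/τ); set T = 95.4:
t = −τ ln[(T − T_ss)/(T₀ − T_ss)] = −1193.2 · ln(0.46468) = 914.47 min.

914 min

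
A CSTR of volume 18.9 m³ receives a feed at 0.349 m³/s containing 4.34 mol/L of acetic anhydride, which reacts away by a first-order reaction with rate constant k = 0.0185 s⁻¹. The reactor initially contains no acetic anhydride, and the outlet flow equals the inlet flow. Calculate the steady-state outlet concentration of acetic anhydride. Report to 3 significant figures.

V dC/dt = Q(C_in − C) − k V C.
At steady state: 0 = Q C_in − (Q + kV) C_ss, so C_ss = Q C_in/(Q + kV).
C_ss = 0.349·4.34/(0.349 + 0.0185·18.9) = 1.5147/0.69865 = 2.1680 mol/L.

2.17 mol/L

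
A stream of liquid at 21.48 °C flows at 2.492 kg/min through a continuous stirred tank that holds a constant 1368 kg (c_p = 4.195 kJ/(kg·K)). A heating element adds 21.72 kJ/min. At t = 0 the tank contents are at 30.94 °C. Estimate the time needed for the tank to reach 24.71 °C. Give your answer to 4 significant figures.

M c_p dT/dt = ṁ c_p (T_in − T) + Q̇.
τ = M/ṁ = 548.957 min; T_ss = T_in + Q̇/(ṁ c_p) = 23.5577 °C.
T(t) = T_ss + (T₀ − T_ss) e^(−t/τ). Set T = 24.71:
e^(−t/τ) = (24.71 − 23.5577)/(30.94 − 23.5577) = 0.156091
t = −548.957 · ln(0.156091) = 1019.59 min.

1020 min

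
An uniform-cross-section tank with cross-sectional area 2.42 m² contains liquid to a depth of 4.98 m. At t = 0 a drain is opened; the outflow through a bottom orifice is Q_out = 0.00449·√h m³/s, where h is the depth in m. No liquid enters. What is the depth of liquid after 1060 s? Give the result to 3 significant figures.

A dh/dt = −Q_out = −0.00449 √h.
This is separable: 2 d(√h)/dt = −0.00449/A, so √h = √h₀ − (0.00449/(2A)) t.
√h = √4.98 − 0.00449·1060/(2·2.42) = 2.2316 − 0.98335 = 1.2482.
h = 1.2482² = 1.5581 m.

1.56 m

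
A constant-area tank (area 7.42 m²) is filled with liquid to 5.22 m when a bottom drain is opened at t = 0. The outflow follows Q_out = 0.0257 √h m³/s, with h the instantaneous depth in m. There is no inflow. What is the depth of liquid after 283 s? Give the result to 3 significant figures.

A dh/dt = −Q_out = −0.0257 √h.
∫ h^(−1/2) dh = −(0.0257/A) ∫ dt, giving 2√h = 2√h₀ − (0.0257/A) t.
√h = √5.22 − 0.0257·283/(2·7.42) = 2.2847 − 0.49010 = 1.7946.
h = 1.7946² = 3.2207 m.

3.22 m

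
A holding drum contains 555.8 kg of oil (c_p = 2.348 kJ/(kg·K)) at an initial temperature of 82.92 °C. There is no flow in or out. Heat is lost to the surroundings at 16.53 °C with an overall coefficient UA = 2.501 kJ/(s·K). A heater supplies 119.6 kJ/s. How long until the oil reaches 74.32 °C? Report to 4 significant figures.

324.6 s

Lumped-capacitance energy balance: M c_p dT/dt = UA(T_amb − T) + Q̇.
τ = M c_p/UA = 521.799 s; T_ss = T_amb + Q̇/UA = 16.53 + 119.6/2.501 = 64.3509 °C.
T(t) = T_ss + (T₀ − T_ss)e^(−t/τ); set T = 74.32:
t = −τ ln[(T − T_ss)/(T₀ − T_ss)] = −521.799 · ln(0.536866) = 324.563 s.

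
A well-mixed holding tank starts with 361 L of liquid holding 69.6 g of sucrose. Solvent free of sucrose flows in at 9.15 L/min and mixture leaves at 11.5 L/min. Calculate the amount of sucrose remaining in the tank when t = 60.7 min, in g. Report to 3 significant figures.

Total volume: dV/dt = Q_in − Q_out = -2.3500 L/min, so V(t) = 361 − 2.3500 t and V(60.7) = 218.36 L.
Species balance (pure solvent in): dm/dt = −Q_out · m/V(t).
Separate: dm/m = −Q_out dt/V(t) ⇒ ln(m/m₀) = −(Q_out/(Q_in−Q_out)) ln(V/V₀).
m = m₀ (V₀/V)^(Q_out/(Q_in−Q_out)) = 69.6 × (361/218.36)^(-4.8936) = 5.9445 g.

5.94 g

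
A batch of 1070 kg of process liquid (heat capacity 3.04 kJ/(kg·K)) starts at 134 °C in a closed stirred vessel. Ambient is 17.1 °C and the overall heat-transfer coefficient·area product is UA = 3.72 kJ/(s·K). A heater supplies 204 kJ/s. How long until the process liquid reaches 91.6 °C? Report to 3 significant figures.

1010 s

M c_p dT/dt = −UA(T − T_amb) + Q̇.
τ = M c_p/UA = 874.41 s; T_ss = T_amb + Q̇/UA = 17.1 + 204/3.72 = 71.939 °C.
T(t) = T_ss + (T₀ − T_ss)e^(−t/τ); set T = 91.6:
t = −τ ln[(T − T_ss)/(T₀ − T_ss)] = −874.41 · ln(0.31680) = 1005.1 s.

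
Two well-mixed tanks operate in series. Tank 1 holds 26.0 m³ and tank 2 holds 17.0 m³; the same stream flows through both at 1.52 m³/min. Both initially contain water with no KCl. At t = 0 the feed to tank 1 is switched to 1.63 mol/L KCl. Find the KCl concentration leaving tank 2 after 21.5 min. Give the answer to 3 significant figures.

0.741 mol/L

Time constants: τᵢ = Vᵢ/Q for each well-mixed tank.
τ₁ = 26.0/1.52 = 17.105 min; τ₂ = 17.0/1.52 = 11.184 min.
Solving the cascade with C₁(0)=C₂(0)=0 gives C₂(t) = C_in[1 − (τ₁ e^(−t/τ₁) − τ₂ e^(−t/τ₂))/(τ₁ − τ₂)].
At t = 21.5: e^(−t/τ₁) = 0.28453, e^(−t/τ₂) = 0.14626.
C₂ = 1.63·[1 − (17.105·0.28453 − 11.184·0.14626)/(5.9211)] = 1.63·0.45430 = 0.74051 mol/L.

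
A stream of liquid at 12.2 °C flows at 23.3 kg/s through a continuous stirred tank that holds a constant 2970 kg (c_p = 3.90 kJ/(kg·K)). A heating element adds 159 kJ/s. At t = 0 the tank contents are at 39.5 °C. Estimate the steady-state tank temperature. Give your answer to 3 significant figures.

13.9 °C

M c_p dT/dt = ṁ c_p (T_in − T) + Q̇.
At steady state dT/dt = 0 ⇒ T_ss = T_in + Q̇/(ṁ c_p) = 12.2 + 159/(23.3·3.90) = 13.950 °C.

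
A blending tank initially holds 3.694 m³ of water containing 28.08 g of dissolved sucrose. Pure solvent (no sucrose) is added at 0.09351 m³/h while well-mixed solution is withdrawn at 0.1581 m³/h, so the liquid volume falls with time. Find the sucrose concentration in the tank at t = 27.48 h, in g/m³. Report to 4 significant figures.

Let m(t) be the amount of sucrose. Volume: V(t) = V₀ + (Q_in − Q_out) t = 3.694 − 0.0645900 t; V(27.48) = 1.91907 m³.
Species balance (pure solvent in): dm/dt = −Q_out · m/V(t).
Separate: dm/m = −Q_out dt/V(t) ⇒ ln(m/m₀) = −(Q_out/(Q_in−Q_out)) ln(V/V₀).
m = m₀ (V₀/V)^(Q_out/(Q_in−Q_out)) = 28.08 × (3.694/1.91907)^(-2.44775) = 5.65251 g.
C = m/V = 5.65251/1.91907 = 2.94545 g/m³.

2.945 g/m³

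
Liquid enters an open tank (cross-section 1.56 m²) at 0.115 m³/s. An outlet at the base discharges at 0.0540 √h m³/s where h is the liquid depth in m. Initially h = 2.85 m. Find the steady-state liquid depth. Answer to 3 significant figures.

Accumulation of liquid (constant cross-section A): A dh/dt = Q_in − 0.0540 √h. At steady state dh/dt = 0:
Q_in = 0.0540 √h_ss ⇒ √h_ss = 0.115/0.0540 = 2.1296.
h_ss = 2.1296² = 4.5353 m. (Since h₀ = 2.85 m < h_ss, the level will rise toward this value.)

4.54 m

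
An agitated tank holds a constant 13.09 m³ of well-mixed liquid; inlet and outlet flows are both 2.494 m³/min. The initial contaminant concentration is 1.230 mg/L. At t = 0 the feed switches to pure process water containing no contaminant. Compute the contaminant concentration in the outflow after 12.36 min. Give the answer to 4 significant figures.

Mass balance on the solute (V constant): V dC/dt = Q(C_in − C).
So dC/dt = (C_in − C)/τ with τ = V/Q = 13.09/2.494 = 5.24860 min.
Integrating: C(t) = C_in + (C₀ − C_in) e^(−t/τ).
C(12.36) = 0 + (1.230 − 0)·e^(−12.36/5.24860) = 0 + (1.23000)·0.0949016 = 0.116729 mg/L.

0.1167 mg/L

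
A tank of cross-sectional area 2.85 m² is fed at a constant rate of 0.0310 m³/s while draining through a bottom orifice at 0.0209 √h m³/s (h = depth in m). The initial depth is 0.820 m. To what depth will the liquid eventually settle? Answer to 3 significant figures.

2.20 m

Mass balance (ρ constant): A dh/dt = Q_in − 0.0209 √h. At steady state dh/dt = 0:
Q_in = 0.0209 √h_ss ⇒ √h_ss = 0.0310/0.0209 = 1.4833.
h_ss = 1.4833² = 2.2000 m. (Since h₀ = 0.820 m < h_ss, the level will rise toward this value.)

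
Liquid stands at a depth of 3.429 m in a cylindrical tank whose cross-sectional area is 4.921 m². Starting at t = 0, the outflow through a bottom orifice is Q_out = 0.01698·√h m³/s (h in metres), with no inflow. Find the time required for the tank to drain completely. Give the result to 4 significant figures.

With no inflow, A dh/dt = −0.01698 √h.
Separate and integrate: 2(√h − √h₀) = −(0.01698/A) t.
Set h = 0: 2√h₀ = (0.01698/A) t_empty ⇒ t_empty = 2A√h₀/0.01698.
t_empty = 2·4.921·√3.429/0.01698 = 9.84200·1.85176/0.01698 = 1073.32 s.

1073 s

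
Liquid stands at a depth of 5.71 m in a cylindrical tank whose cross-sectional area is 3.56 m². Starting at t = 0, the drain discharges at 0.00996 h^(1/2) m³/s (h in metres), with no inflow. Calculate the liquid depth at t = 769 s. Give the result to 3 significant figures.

A dh/dt = −Q_out = −0.00996 √h.
This is separable: 2 d(√h)/dt = −0.00996/A, so √h = √h₀ − (0.00996/(2A)) t.
√h = √5.71 − 0.00996·769/(2·3.56) = 2.3896 − 1.0757 = 1.3138.
h = 1.3138² = 1.7261 m.

1.73 m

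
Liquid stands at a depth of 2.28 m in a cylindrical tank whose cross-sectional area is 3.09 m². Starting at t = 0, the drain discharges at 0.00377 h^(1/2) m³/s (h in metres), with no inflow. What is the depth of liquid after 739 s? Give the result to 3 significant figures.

1.12 m

A dh/dt = −Q_out = −0.00377 √h.
∫ h^(−1/2) dh = −(0.00377/A) ∫ dt, giving 2√h = 2√h₀ − (0.00377/A) t.
√h = √2.28 − 0.00377·739/(2·3.09) = 1.5100 − 0.45081 = 1.0592.
h = 1.0592² = 1.1218 m.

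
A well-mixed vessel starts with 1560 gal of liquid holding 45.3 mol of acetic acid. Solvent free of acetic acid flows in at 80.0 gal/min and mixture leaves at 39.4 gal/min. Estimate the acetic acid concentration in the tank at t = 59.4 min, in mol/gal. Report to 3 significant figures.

Total volume: dV/dt = Q_in − Q_out = 40.600 gal/min, so V(t) = 1560 + 40.600 t and V(59.4) = 3971.6 gal.
Species balance (pure solvent in): dm/dt = −Q_out · m/V(t).
Separate: dm/m = −Q_out dt/V(t) ⇒ ln(m/m₀) = −(Q_out/(Q_in−Q_out)) ln(V/V₀).
m = m₀ (V₀/V)^(Q_out/(Q_in−Q_out)) = 45.3 × (1560/3971.6)^(0.97044) = 18.291 mol.
C = m/V = 18.291/3971.6 = 0.0046055 mol/gal.

0.00461 mol/gal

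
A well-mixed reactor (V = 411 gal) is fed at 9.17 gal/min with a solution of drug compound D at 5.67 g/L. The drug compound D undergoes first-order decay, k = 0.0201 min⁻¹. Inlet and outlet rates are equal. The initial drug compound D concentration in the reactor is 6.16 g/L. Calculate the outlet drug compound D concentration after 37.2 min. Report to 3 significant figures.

V dC/dt = Q(C_in − C) − k V C.
This is linear with rate a = Q/V + k = 0.042411 min⁻¹.
C_ss = Q C_in/(Q + kV) = 2.9828 g/L; C(t) = C_ss + (C₀ − C_ss) e^(−a t).
C(37.2) = 2.9828 + (3.1772)·e^(−0.042411·37.2) = 2.9828 + (3.1772)·0.20645 = 3.6387 g/L.

3.64 g/L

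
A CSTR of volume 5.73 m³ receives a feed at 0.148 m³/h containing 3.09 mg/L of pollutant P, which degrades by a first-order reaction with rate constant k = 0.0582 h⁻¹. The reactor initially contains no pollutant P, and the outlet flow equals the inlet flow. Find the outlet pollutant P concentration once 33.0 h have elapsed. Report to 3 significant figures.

V dC/dt = Q(C_in − C) − k V C.
This is linear with rate a = Q/V + k = 0.084029 h⁻¹.
C_ss = Q C_in/(Q + kV) = 0.94981 mg/L; C(t) = C_ss + (C₀ − C_ss) e^(−a t).
C(33.0) = 0.94981 + (-0.94981)·e^(−0.084029·33.0) = 0.94981 + (-0.94981)·0.062477 = 0.89047 mg/L.

0.890 mg/L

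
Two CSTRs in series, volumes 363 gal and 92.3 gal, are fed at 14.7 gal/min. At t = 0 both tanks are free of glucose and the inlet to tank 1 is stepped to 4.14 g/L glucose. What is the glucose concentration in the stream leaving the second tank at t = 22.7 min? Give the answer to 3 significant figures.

Each tank obeys Vᵢ dCᵢ/dt = Q(Cᵢ₋₁ − Cᵢ), so τᵢ = Vᵢ/Q.
τ₁ = 363/14.7 = 24.694 min; τ₂ = 92.3/14.7 = 6.2789 min.
Solving the cascade with C₁(0)=C₂(0)=0 gives C₂(t) = C_in[1 − (τ₁ e^(−t/τ₁) − τ₂ e^(−t/τ₂))/(τ₁ − τ₂)].
At t = 22.7: e^(−t/τ₁) = 0.39882, e^(−t/τ₂) = 0.026909.
C₂ = 4.14·[1 − (24.694·0.39882 − 6.2789·0.026909)/(18.415)] = 4.14·0.47438 = 1.9639 g/L.

1.96 g/L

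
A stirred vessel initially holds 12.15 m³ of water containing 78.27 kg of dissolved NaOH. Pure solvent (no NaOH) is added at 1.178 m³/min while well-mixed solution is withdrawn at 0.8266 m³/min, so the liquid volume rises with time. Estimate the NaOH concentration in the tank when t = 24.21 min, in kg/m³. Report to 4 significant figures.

1.087 kg/m³

Total volume: dV/dt = Q_in − Q_out = 0.351400 m³/min, so V(t) = 12.15 + 0.351400 t and V(24.21) = 20.6574 m³.
Species balance (pure solvent in): dm/dt = −Q_out · m/V(t).
dm/m = −Q_out dt/(V₀ + 0.351400 t); integrating gives ln(m/m₀) = −(Q_out/(Q_in−Q_out)) ln(V/V₀).
m = m₀ (V₀/V)^(Q_out/(Q_in−Q_out)) = 78.27 × (12.15/20.6574)^(2.35231) = 22.4590 kg.
C = m/V = 22.4590/20.6574 = 1.08721 kg/m³.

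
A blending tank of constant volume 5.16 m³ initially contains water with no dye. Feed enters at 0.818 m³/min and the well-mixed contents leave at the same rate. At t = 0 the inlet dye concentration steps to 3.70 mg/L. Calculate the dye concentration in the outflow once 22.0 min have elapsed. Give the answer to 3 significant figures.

Species balance on the tank: V dC/dt = Q(C_in − C).
Time constant τ = V/Q = 5.16/0.818 = 6.3081 min.
C approaches C_in exponentially: C(t) = C_in + (C₀ − C_in) e^(−t/τ).
C(22.0) = 3.70 + (0 − 3.70)·e^(−22.0/6.3081) = 3.70 + (-3.7000)·0.030574 = 3.5869 mg/L.

3.59 mg/L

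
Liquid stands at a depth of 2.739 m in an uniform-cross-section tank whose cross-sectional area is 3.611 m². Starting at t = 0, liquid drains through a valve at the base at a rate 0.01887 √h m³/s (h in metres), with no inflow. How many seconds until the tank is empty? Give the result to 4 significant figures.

A dh/dt = −Q_out = −0.01887 √h.
∫ h^(−1/2) dh = −(0.01887/A) ∫ dt, giving 2√h = 2√h₀ − (0.01887/A) t.
Set h = 0: 2√h₀ = (0.01887/A) t_empty ⇒ t_empty = 2A√h₀/0.01887.
t_empty = 2·3.611·√2.739/0.01887 = 7.22200·1.65499/0.01887 = 633.405 s.

633.4 s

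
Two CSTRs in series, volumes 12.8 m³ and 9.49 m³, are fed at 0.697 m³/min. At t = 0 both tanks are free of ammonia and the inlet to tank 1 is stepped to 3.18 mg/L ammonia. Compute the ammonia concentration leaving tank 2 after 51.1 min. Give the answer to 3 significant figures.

2.63 mg/L

Each tank obeys Vᵢ dCᵢ/dt = Q(Cᵢ₋₁ − Cᵢ), so τᵢ = Vᵢ/Q.
τ₁ = 12.8/0.697 = 18.364 min; τ₂ = 9.49/0.697 = 13.615 min.
Tank 1: C₁ = C_in(1 − e^(−t/τ₁)). Tank 2 (τ₁ ≠ τ₂): C₂ = C_in[1 − (τ₁ e^(−t/τ₁) − τ₂ e^(−t/τ₂))/(τ₁ − τ₂)].
At t = 51.1: e^(−t/τ₁) = 0.061880, e^(−t/τ₂) = 0.023445.
C₂ = 3.18·[1 − (18.364·0.061880 − 13.615·0.023445)/(4.7489)] = 3.18·0.82792 = 2.6328 mg/L.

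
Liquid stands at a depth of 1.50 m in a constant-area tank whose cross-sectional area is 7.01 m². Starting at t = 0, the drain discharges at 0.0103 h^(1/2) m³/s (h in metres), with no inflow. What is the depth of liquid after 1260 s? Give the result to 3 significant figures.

With no inflow, A dh/dt = −0.0103 √h.
This is separable: 2 d(√h)/dt = −0.0103/A, so √h = √h₀ − (0.0103/(2A)) t.
√h = √1.50 − 0.0103·1260/(2·7.01) = 1.2247 − 0.92568 = 0.29907.
h = 0.29907² = 0.089441 m.

0.0894 m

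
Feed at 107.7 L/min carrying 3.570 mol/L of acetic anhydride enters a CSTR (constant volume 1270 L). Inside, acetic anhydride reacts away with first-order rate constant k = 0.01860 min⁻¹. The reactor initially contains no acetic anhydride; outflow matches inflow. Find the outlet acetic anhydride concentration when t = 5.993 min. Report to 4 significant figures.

Species balance: V dC/dt = Q C_in − Q C − k V C.
This is linear with rate a = Q/V + k = 0.103403 min⁻¹.
C_ss = Q C_in/(Q + kV) = 2.92783 mol/L; C(t) = C_ss + (C₀ − C_ss) e^(−a t).
C(5.993) = 2.92783 + (-2.92783)·e^(−0.103403·5.993) = 2.92783 + (-2.92783)·0.538108 = 1.35234 mol/L.

1.352 mol/L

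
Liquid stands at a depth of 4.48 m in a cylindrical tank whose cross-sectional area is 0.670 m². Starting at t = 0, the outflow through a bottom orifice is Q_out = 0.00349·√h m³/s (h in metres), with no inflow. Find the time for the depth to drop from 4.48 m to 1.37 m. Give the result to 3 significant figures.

Volume balance on the tank: A dh/dt = −0.00349 √h.
This is separable: 2 d(√h)/dt = −0.00349/A, so √h = √h₀ − (0.00349/(2A)) t.
t = 2A(√h₀ − √h)/0.00349 = 2·0.670·(√4.48 − √1.37)/0.00349
  = 1.3400 × (2.1166 − 1.1705) / 0.00349 = 363.27 s.

363 s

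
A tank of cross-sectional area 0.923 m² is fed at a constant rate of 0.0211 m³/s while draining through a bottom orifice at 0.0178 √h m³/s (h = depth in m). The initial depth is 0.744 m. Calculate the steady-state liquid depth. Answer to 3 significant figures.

1.41 m

Unsteady balance on liquid volume: A dh/dt = Q_in − 0.0178 √h. At steady state dh/dt = 0:
Q_in = 0.0178 √h_ss ⇒ √h_ss = 0.0211/0.0178 = 1.1854.
h_ss = 1.1854² = 1.4052 m. (Since h₀ = 0.744 m < h_ss, the level will rise toward this value.)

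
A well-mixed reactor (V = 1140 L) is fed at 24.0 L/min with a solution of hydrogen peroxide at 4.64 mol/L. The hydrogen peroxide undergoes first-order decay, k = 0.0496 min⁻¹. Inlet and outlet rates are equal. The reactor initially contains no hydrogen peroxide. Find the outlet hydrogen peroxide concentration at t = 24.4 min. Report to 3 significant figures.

1.14 mol/L

Accumulation = in − out − consumed: V dC/dt = Q C_in − Q C − k V C.
dC/dt = (Q/V) C_in − (Q/V + k) C; effective rate a = Q/V + k = 0.021053 + 0.0496 = 0.070653 min⁻¹.
C_ss = Q C_in/(Q + kV) = 1.3826 mol/L; C(t) = C_ss + (C₀ − C_ss) e^(−a t).
C(24.4) = 1.3826 + (-1.3826)·e^(−0.070653·24.4) = 1.3826 + (-1.3826)·0.17836 = 1.1360 mol/L.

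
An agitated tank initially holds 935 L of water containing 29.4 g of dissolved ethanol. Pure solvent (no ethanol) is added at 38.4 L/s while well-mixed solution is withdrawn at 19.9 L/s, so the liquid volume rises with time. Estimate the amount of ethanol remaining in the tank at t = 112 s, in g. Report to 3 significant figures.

8.37 g

Let m(t) be the amount of ethanol. Volume: V(t) = V₀ + (Q_in − Q_out) t = 935 + 18.500 t; V(112) = 3007.0 L.
Solute balance: dm/dt = 0 − Q_out C = −Q_out m/V(t).
dm/m = −Q_out dt/(V₀ + 18.500 t); integrating gives ln(m/m₀) = −(Q_out/(Q_in−Q_out)) ln(V/V₀).
m = m₀ (V₀/V)^(Q_out/(Q_in−Q_out)) = 29.4 × (935/3007.0)^(1.0757) = 8.3682 g.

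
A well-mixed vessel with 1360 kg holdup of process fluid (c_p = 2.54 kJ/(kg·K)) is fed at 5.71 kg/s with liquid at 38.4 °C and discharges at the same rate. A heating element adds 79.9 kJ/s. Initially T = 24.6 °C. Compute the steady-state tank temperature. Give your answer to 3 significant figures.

43.9 °C

Unsteady energy balance on the tank contents: M c_p dT/dt = ṁ c_p (T_in − T) + 79.9.
At steady state dT/dt = 0 ⇒ T_ss = T_in + Q̇/(ṁ c_p) = 38.4 + 79.9/(5.71·2.54) = 43.909 °C.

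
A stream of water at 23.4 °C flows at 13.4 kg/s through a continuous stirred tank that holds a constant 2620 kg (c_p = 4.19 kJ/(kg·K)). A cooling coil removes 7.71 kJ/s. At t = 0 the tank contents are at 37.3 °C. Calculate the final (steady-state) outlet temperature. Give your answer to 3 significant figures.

23.3 °C

M c_p dT/dt = ṁ c_p (T_in − T) − Q̇.
At steady state dT/dt = 0 ⇒ T_ss = T_in − Q̇/(ṁ c_p) = 23.4 − 7.71/(13.4·4.19) = 23.263 °C.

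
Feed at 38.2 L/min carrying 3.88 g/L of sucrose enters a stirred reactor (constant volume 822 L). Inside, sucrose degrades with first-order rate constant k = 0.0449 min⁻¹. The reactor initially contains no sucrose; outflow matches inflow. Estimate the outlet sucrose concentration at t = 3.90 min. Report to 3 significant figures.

0.592 g/L

Species balance: V dC/dt = Q C_in − Q C − k V C.
dC/dt = (Q/V) C_in − (Q/V + k) C; effective rate a = Q/V + k = 0.046472 + 0.0449 = 0.091372 min⁻¹.
C_ss = Q C_in/(Q + kV) = 1.9734 g/L; C(t) = C_ss + (C₀ − C_ss) e^(−a t).
C(3.90) = 1.9734 + (-1.9734)·e^(−0.091372·3.90) = 1.9734 + (-1.9734)·0.70023 = 0.59157 g/L.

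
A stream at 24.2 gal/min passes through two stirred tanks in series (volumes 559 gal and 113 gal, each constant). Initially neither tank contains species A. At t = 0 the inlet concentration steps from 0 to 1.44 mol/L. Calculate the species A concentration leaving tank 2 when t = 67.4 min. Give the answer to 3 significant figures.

Each tank obeys Vᵢ dCᵢ/dt = Q(Cᵢ₋₁ − Cᵢ), so τᵢ = Vᵢ/Q.
τ₁ = 559/24.2 = 23.099 min; τ₂ = 113/24.2 = 4.6694 min.
Tank 1: C₁ = C_in(1 − e^(−t/τ₁)). Tank 2 (τ₁ ≠ τ₂): C₂ = C_in[1 − (τ₁ e^(−t/τ₁) − τ₂ e^(−t/τ₂))/(τ₁ − τ₂)].
At t = 67.4: e^(−t/τ₁) = 0.054050, e^(−t/τ₂) = 5.3858e-07.
C₂ = 1.44·[1 − (23.099·0.054050 − 4.6694·5.3858e-07)/(18.430)] = 1.44·0.93226 = 1.3424 mol/L.

1.34 mol/L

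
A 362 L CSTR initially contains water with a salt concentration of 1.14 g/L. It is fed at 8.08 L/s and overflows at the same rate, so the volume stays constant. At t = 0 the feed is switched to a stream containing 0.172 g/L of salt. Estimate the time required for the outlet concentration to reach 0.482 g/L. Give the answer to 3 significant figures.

Species balance: V dC/dt = Q(C_in − C) ⇒ τ = V/Q = 44.802 s.
C(t) = C_in + (C₀ − C_in) e^(−t/τ). Set C = 0.482 and solve for t:
e^(−t/τ) = (C − C_in)/(C₀ − C_in) = (0.482 − 0.172)/(1.14 − 0.172) = 0.32025
t = −τ ln(…) = 44.802 × 1.1387 = 51.014 s.

51.0 s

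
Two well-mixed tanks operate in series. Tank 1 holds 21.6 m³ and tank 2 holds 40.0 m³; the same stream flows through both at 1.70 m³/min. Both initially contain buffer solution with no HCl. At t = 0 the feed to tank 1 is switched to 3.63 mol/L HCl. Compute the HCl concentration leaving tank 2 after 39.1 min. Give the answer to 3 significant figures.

2.33 mol/L

Each tank obeys Vᵢ dCᵢ/dt = Q(Cᵢ₋₁ − Cᵢ), so τᵢ = Vᵢ/Q.
τ₁ = 21.6/1.70 = 12.706 min; τ₂ = 40.0/1.70 = 23.529 min.
Solving the cascade with C₁(0)=C₂(0)=0 gives C₂(t) = C_in[1 − (τ₁ e^(−t/τ₁) − τ₂ e^(−t/τ₂))/(τ₁ − τ₂)].
At t = 39.1: e^(−t/τ₁) = 0.046083, e^(−t/τ₂) = 0.18981.
C₂ = 3.63·[1 − (12.706·0.046083 − 23.529·0.18981)/(-10.824)] = 3.63·0.64147 = 2.3286 mol/L.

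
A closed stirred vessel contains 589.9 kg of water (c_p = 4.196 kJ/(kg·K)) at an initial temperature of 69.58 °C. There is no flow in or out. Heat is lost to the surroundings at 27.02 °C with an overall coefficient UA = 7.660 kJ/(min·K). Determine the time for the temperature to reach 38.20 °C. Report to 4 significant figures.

432.0 min

M c_p dT/dt = −UA(T − T_amb).
τ = M c_p/UA = 323.136 min; T_ss = T_amb = 27.0200 °C.
T(t) = T_ss + (T₀ − T_ss)e^(−t/τ); set T = 38.20:
t = −τ ln[(T − T_ss)/(T₀ − T_ss)] = −323.136 · ln(0.262688) = 431.964 min.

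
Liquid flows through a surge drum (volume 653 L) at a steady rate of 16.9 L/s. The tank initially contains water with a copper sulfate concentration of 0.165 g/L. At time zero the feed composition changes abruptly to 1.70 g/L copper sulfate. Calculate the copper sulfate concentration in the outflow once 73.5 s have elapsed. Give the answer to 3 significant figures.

1.47 g/L

Transient balance on the dissolved component: V dC/dt = Q(C_in − C).
Time constant τ = V/Q = 653/16.9 = 38.639 s.
Solution: C(t) = C_in + (C₀ − C_in) e^(−t/τ).
C(73.5) = 1.70 + (0.165 − 1.70)·e^(−73.5/38.639) = 1.70 + (-1.5350)·0.14924 = 1.4709 g/L.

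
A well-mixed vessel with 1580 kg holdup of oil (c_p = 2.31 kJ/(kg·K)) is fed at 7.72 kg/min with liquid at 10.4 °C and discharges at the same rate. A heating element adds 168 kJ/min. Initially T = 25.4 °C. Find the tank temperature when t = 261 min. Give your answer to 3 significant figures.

First-law balance (no shaft work): M c_p dT/dt = ṁ c_p (T_in − T) + 168.
τ = M/ṁ = 204.66 min; T_ss = T_in + Q̇/(ṁ c_p) = 10.4 + 168/(7.72·2.31) = 19.821 °C.
T approaches T_ss exponentially: T(t) = T_ss + (T₀ − T_ss) e^(−t/τ).
T(261) = 19.821 + (5.5794)·e^(−261/204.66) = 19.821 + (5.5794)·0.27936 = 21.379 °C.

21.4 °C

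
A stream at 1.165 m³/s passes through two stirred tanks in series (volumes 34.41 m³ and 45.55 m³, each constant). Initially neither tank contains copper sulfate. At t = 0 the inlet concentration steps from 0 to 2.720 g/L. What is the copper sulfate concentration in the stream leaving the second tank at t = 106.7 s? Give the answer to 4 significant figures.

2.221 g/L

Each tank obeys Vᵢ dCᵢ/dt = Q(Cᵢ₋₁ − Cᵢ), so τᵢ = Vᵢ/Q.
τ₁ = 34.41/1.165 = 29.5365 s; τ₂ = 45.55/1.165 = 39.0987 s.
Solving the cascade with C₁(0)=C₂(0)=0 gives C₂(t) = C_in[1 − (τ₁ e^(−t/τ₁) − τ₂ e^(−t/τ₂))/(τ₁ − τ₂)].
At t = 106.7: e^(−t/τ₁) = 0.0269848, e^(−t/τ₂) = 0.0652852.
C₂ = 2.720·[1 − (29.5365·0.0269848 − 39.0987·0.0652852)/(-9.56223)] = 2.720·0.816410 = 2.22063 g/L.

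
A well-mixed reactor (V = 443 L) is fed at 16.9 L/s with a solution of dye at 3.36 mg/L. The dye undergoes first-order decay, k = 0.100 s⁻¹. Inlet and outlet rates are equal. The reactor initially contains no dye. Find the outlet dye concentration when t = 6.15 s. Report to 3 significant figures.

Accumulation = in − out − consumed: V dC/dt = Q C_in − Q C − k V C.
This is linear with rate a = Q/V + k = 0.13815 s⁻¹.
C_ss = Q C_in/(Q + kV) = 0.92784 mg/L; C(t) = C_ss + (C₀ − C_ss) e^(−a t).
C(6.15) = 0.92784 + (-0.92784)·e^(−0.13815·6.15) = 0.92784 + (-0.92784)·0.42758 = 0.53112 mg/L.

0.531 mg/L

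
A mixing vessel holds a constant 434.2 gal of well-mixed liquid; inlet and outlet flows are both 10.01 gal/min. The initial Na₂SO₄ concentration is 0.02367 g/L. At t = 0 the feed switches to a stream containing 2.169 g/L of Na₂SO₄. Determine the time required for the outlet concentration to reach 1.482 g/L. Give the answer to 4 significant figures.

49.39 min

Accumulation = in − out for the solute gives V dC/dt = Q(C_in − C), so τ = V/Q = 43.3766 min.
C(t) = C_in + (C₀ − C_in) e^(−t/τ). Set C = 1.482 and solve for t:
e^(−t/τ) = (C − C_in)/(C₀ − C_in) = (1.482 − 2.169)/(0.02367 − 2.169) = 0.320230
t = −τ ln(…) = 43.3766 × 1.13871 = 49.3936 min.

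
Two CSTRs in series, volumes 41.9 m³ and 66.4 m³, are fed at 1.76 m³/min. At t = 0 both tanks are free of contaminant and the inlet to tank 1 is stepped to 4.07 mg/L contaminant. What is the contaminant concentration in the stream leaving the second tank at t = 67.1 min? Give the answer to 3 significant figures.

2.62 mg/L

Species balance on tank i: dCᵢ/dt = (Cᵢ₋₁ − Cᵢ)/τᵢ with τᵢ = Vᵢ/Q.
τ₁ = 41.9/1.76 = 23.807 min; τ₂ = 66.4/1.76 = 37.727 min.
Tank 1: C₁ = C_in(1 − e^(−t/τ₁)). Tank 2 (τ₁ ≠ τ₂): C₂ = C_in[1 − (τ₁ e^(−t/τ₁) − τ₂ e^(−t/τ₂))/(τ₁ − τ₂)].
At t = 67.1: e^(−t/τ₁) = 0.059694, e^(−t/τ₂) = 0.16888.
C₂ = 4.07·[1 − (23.807·0.059694 − 37.727·0.16888)/(-13.920)] = 4.07·0.64438 = 2.6226 mg/L.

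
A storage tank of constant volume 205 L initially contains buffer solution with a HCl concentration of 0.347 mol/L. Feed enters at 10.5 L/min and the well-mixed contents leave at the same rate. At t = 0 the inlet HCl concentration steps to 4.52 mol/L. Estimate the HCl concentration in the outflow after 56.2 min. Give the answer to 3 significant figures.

Transient balance on the dissolved component: V dC/dt = Q(C_in − C).
So dC/dt = (C_in − C)/τ with τ = V/Q = 205/10.5 = 19.524 min.
Integrating: C(t) = C_in + (C₀ − C_in) e^(−t/τ).
C(56.2) = 4.52 + (0.347 − 4.52)·e^(−56.2/19.524) = 4.52 + (-4.1730)·0.056217 = 4.2854 mol/L.

4.29 mol/L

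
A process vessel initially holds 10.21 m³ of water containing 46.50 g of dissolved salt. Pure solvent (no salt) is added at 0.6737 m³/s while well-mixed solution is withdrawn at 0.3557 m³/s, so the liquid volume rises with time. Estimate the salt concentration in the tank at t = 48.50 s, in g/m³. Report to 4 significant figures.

Total volume: dV/dt = Q_in − Q_out = 0.318000 m³/s, so V(t) = 10.21 + 0.318000 t and V(48.50) = 25.6330 m³.
No salt enters, so dm/dt = −Q_out · (m/V).
dm/m = −Q_out dt/(V₀ + 0.318000 t); integrating gives ln(m/m₀) = −(Q_out/(Q_in−Q_out)) ln(V/V₀).
m = m₀ (V₀/V)^(Q_out/(Q_in−Q_out)) = 46.50 × (10.21/25.6330)^(1.11855) = 16.6068 g.
C = m/V = 16.6068/25.6330 = 0.647866 g/m³.

0.6479 g/m³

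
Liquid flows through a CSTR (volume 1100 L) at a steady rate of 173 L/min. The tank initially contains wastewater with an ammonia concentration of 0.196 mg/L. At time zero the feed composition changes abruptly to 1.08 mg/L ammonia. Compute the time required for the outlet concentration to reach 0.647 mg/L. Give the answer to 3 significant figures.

Unsteady species balance (constant V, well mixed): V dC/dt = Q(C_in − C), so τ = V/Q = 6.3584 min.
C(t) = C_in + (C₀ − C_in) e^(−t/τ). Set C = 0.647 and solve for t:
e^(−t/τ) = (C − C_in)/(C₀ − C_in) = (0.647 − 1.08)/(0.196 − 1.08) = 0.48982
t = −τ ln(…) = 6.3584 × 0.71372 = 4.5381 min.

4.54 min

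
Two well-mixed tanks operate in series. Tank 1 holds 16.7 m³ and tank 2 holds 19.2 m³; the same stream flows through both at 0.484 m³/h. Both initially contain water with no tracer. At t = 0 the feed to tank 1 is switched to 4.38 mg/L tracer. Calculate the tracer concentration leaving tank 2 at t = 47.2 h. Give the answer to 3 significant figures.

Time constants: τᵢ = Vᵢ/Q for each well-mixed tank.
τ₁ = 16.7/0.484 = 34.504 h; τ₂ = 19.2/0.484 = 39.669 h.
Solving the cascade with C₁(0)=C₂(0)=0 gives C₂(t) = C_in[1 − (τ₁ e^(−t/τ₁) − τ₂ e^(−t/τ₂))/(τ₁ − τ₂)].
At t = 47.2: e^(−t/τ₁) = 0.25463, e^(−t/τ₂) = 0.30427.
C₂ = 4.38·[1 − (34.504·0.25463 − 39.669·0.30427)/(-5.1653)] = 4.38·0.36411 = 1.5948 mg/L.

1.59 mg/L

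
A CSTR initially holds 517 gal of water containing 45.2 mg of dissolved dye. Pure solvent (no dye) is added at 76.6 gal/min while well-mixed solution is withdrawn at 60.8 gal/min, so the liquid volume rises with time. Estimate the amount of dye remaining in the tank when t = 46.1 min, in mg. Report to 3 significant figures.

1.53 mg

Total volume: dV/dt = Q_in − Q_out = 15.800 gal/min, so V(t) = 517 + 15.800 t and V(46.1) = 1245.4 gal.
Solute balance: dm/dt = 0 − Q_out C = −Q_out m/V(t).
Separate: dm/m = −Q_out dt/V(t) ⇒ ln(m/m₀) = −(Q_out/(Q_in−Q_out)) ln(V/V₀).
m = m₀ (V₀/V)^(Q_out/(Q_in−Q_out)) = 45.2 × (517/1245.4)^(3.8481) = 1.5342 mg.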